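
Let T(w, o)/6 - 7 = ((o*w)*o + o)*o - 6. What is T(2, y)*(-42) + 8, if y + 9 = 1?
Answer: 241676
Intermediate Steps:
y = -8 (y = -9 + 1 = -8)
T(w, o) = 6 + 6*o*(o + w*o²) (T(w, o) = 42 + 6*(((o*w)*o + o)*o - 6) = 42 + 6*((w*o² + o)*o - 6) = 42 + 6*((o + w*o²)*o - 6) = 42 + 6*(o*(o + w*o²) - 6) = 42 + 6*(-6 + o*(o + w*o²)) = 42 + (-36 + 6*o*(o + w*o²)) = 6 + 6*o*(o + w*o²))
T(2, y)*(-42) + 8 = (6 + 6*(-8)² + 6*2*(-8)³)*(-42) + 8 = (6 + 6*64 + 6*2*(-512))*(-42) + 8 = (6 + 384 - 6144)*(-42) + 8 = -5754*(-42) + 8 = 241668 + 8 = 241676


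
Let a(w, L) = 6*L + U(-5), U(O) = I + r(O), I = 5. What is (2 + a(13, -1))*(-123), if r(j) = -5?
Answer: 492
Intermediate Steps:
U(O) = 0 (U(O) = 5 - 5 = 0)
a(w, L) = 6*L (a(w, L) = 6*L + 0 = 6*L)
(2 + a(13, -1))*(-123) = (2 + 6*(-1))*(-123) = (2 - 6)*(-123) = -4*(-123) = 492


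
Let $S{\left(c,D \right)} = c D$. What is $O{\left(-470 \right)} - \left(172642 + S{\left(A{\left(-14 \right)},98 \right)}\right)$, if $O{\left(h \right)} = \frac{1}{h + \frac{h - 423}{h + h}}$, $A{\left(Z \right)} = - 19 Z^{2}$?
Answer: $\frac{1804060090}{9381} \approx 1.9231 \cdot 10^{5}$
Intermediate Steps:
$S{\left(c,D \right)} = D c$
$O{\left(h \right)} = \frac{1}{h + \frac{-423 + h}{2 h}}$
$O{\left(-470 \right)} - \left(172642 + S{\left(A{\left(-14 \right)},98 \right)}\right) = 2 \left(-470\right) \frac{1}{-423 - 470 + 2 \left(-470\right)^{2}} - \left(172642 + 98 \left(- 19 \left(-14\right)^{2}\right)\right) = 2 \left(-470\right) \frac{1}{-423 - 470 + 2 \cdot 220900} - \left(172642 + 98 \left(\left(-19\right) 196\right)\right) = 2 \left(-470\right) \frac{1}{-423 - 470 + 441800} - \left(172642 + 98 \left(-3724\right)\right) = 2 \left(-470\right) \frac{1}{440907} - \left(172642 - 364952\right) = 2 \left(-470\right) \frac{1}{440907} - -192310 = - \frac{20}{9381} + 192310 = \frac{1804060090}{9381}$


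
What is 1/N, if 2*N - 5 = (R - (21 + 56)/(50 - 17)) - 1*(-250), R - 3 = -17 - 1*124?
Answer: 3/172 ≈ 0.017442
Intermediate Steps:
R = -138 (R = 3 + (-17 - 1*124) = 3 + (-17 - 124) = 3 - 141 = -138)
N = 172/3 (N = 5/2 + ((-138 - (21 + 56)/(50 - 17)) - 1*(-250))/2 = 5/2 + ((-138 - 77/33) + 250)/2 = 5/2 + ((-138 - 1*7/3) + 250)/2 = 5/2 + ((-138 - 7/3) + 250)/2 = 5/2 + (-421/3 + 250)/2 = 5/2 + (1/2)*(329/3) = 5/2 + 329/6 = 172/3 ≈ 57.333)
1/N = 1/(172/3) = 3/172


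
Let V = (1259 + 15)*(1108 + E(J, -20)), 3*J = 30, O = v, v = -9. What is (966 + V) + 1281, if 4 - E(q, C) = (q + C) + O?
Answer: 1443141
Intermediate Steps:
O = -9
J = 10 (J = (⅓)*30 = 10)
E(q, C) = 13 - C - q (E(q, C) = 4 - ((q + C) - 9) = 4 - ((C + q) - 9) = 4 - (-9 + C + q) = 4 + (9 - C - q) = 13 - C - q)
V = 1440894 (V = (1259 + 15)*(1108 + (13 - 1*(-20) - 1*10)) = 1274*(1108 + (13 + 20 - 10)) = 1274*(1108 + 23) = 1274*1131 = 1440894)
(966 + V) + 1281 = (966 + 1440894) + 1281 = 1441860 + 1281 = 1443141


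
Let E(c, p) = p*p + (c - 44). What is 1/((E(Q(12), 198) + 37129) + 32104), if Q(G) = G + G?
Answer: 1/108417 ≈ 9.2236e-6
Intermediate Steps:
Q(G) = 2*G
E(c, p) = -44 + c + p² (E(c, p) = p² + (-44 + c) = -44 + c + p²)
1/((E(Q(12), 198) + 37129) + 32104) = 1/(((-44 + 2*12 + 198²) + 37129) + 32104) = 1/(((-44 + 24 + 39204) + 37129) + 32104) = 1/((39184 + 37129) + 32104) = 1/(76313 + 32104) = 1/108417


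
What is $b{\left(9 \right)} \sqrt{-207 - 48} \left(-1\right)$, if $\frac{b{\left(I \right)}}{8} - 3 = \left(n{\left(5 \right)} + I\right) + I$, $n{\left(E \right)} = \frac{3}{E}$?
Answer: $- \frac{864 i \sqrt{255}}{5} \approx - 2759.4 i$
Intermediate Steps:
$b{\left(I \right)} = \frac{144}{5} + 16 I$ ($b{\left(I \right)} = 24 + 8 \left(\left(\frac{3}{5} + I\right) + I\right) = 24 + 8 \left(\frac{3}{5} + 2 I\right) = 24 + \left(\frac{24}{5} + 16 I\right) = \frac{144}{5} + 16 I$)
$b{\left(9 \right)} \sqrt{-207 - 48} \left(-1\right) = \left(\frac{144}{5} + 16 \cdot 9\right) \sqrt{-207 - 48} \left(-1\right) = \left(\frac{144}{5} + 144\right) \sqrt{-255} \left(-1\right) = \frac{864 i \sqrt{255} \left(-1\right)}{5} = \frac{864 \left(- i \sqrt{255}\right)}{5} = - \frac{864 i \sqrt{255}}{5}$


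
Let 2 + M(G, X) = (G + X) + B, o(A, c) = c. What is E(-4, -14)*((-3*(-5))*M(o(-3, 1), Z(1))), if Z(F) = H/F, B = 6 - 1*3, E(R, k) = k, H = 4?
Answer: -1260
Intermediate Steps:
B = 3 (B = 6 - 3 = 3)
Z(F) = 4/F
M(G, X) = 1 + G + X (M(G, X) = -2 + ((G + X) + 3) = -2 + (3 + G + X) = 1 + G + X)
E(-4, -14)*((-3*(-5))*M(o(-3, 1), Z(1))) = -14*(-3*(-5))*(1 + 1 + 4/1) = -210*(1 + 1 + 4*1) = -210*(1 + 1 + 4) = -210*6 = -14*90 = -1260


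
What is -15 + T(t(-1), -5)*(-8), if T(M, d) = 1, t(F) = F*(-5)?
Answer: -23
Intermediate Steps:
t(F) = -5*F
-15 + T(t(-1), -5)*(-8) = -15 + 1*(-8) = -15 - 8 = -23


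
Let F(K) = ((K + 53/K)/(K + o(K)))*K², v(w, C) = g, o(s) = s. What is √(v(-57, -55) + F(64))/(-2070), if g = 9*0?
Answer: -√922/1380 ≈ -0.022003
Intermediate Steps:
g = 0
v(w, C) = 0
F(K) = K*(K + 53/K)/2 (F(K) = ((K + 53/K)/(K + K))*K² = ((K + 53/K)/((2*K)))*K² = ((K + 53/K)*(1/(2*K)))*K² = ((K + 53/K)/(2*K))*K² = K*(K + 53/K)/2)
√(v(-57, -55) + F(64))/(-2070) = √(0 + (53/2 + (½)*64²))/(-2070) = √(0 + (53/2 + (½)*4096))*(-1/2070) = √(0 + (53/2 + 2048))*(-1/2070) = √(0 + 4149/2)*(-1/2070) = √(4149/2)*(-1/2070) = (3*√922/2)*(-1/2070) = -√922/1380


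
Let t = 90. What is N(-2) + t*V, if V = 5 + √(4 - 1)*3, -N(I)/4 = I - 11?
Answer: 502 + 270*√3 ≈ 969.65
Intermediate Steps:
N(I) = 44 - 4*I (N(I) = -4*(I - 11) = -4*(-11 + I) = 44 - 4*I)
V = 5 + 3*√3 (V = 5 + √3*3 = 5 + 3*√3 ≈ 10.196)
N(-2) + t*V = (44 - 4*(-2)) + 90*(5 + 3*√3) = (44 + 8) + (450 + 270*√3) = 52 + (450 + 270*√3) = 502 + 270*√3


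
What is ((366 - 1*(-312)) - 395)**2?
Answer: 80089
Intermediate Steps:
((366 - 1*(-312)) - 395)**2 = ((366 + 312) - 395)**2 = (678 - 395)**2 = 283**2 = 80089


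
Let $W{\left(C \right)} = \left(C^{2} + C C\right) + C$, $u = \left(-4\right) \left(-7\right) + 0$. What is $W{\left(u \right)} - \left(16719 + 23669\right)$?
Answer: $-38792$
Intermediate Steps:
$u = 28$ ($u = 28 + 0 = 28$)
$W{\left(C \right)} = C + 2 C^{2}$ ($W{\left(C \right)} = \left(C^{2} + C^{2}\right) + C = 2 C^{2} + C = C + 2 C^{2}$)
$W{\left(u \right)} - \left(16719 + 23669\right) = 28 \left(1 + 2 \cdot 28\right) - \left(16719 + 23669\right) = 28 \left(1 + 56\right) - 40388 = 28 \cdot 57 - 40388 = 1596 - 40388 = -38792$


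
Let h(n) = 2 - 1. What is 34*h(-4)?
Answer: 34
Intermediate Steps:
h(n) = 1
34*h(-4) = 34*1 = 34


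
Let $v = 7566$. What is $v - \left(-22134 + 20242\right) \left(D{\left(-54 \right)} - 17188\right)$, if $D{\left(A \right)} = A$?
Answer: $-32614298$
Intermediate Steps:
$v - \left(-22134 + 20242\right) \left(D{\left(-54 \right)} - 17188\right) = 7566 - \left(-22134 + 20242\right) \left(-54 - 17188\right) = 7566 - \left(-1892\right) \left(-17242\right) = 7566 - 32621864 = -32614298$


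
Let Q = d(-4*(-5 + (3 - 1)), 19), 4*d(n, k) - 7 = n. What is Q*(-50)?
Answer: -475/2 ≈ -237.50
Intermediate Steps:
d(n, k) = 7/4 + n/4
Q = 19/4 (Q = 7/4 + (-4*(-5 + (3 - 1)))/4 = 7/4 + (-4*(-5 + 2))/4 = 7/4 + (-4*(-3))/4 = 7/4 + (1/4)*12 = 7/4 + 3 = 19/4 ≈ 4.7500)
Q*(-50) = (19/4)*(-50) = -475/2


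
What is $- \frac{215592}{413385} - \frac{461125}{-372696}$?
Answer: $\frac{36757294031}{51355645320} \approx 0.71574$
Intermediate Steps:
$- \frac{215592}{413385} - \frac{461125}{-372696} = \left(-215592\right) \frac{1}{413385} - - \frac{461125}{372696} = - \frac{71864}{137795} + \frac{461125}{372696} = \frac{36757294031}{51355645320}$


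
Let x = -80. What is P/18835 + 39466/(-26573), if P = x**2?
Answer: -114654982/100100491 ≈ -1.1454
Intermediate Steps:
P = 6400 (P = (-80)**2 = 6400)
P/18835 + 39466/(-26573) = 6400/18835 + 39466/(-26573) = 6400*(1/18835) + 39466*(-1/26573) = 1280/3767 - 39466/26573 = -114654982/100100491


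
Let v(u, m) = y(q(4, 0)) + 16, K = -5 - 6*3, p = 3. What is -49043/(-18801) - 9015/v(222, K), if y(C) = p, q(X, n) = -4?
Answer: -168559198/357219 ≈ -471.87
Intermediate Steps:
y(C) = 3
K = -23 (K = -5 - 18 = -23)
v(u, m) = 19 (v(u, m) = 3 + 16 = 19)
-49043/(-18801) - 9015/v(222, K) = -49043/(-18801) - 9015/19 = -49043*(-1/18801) - 9015*1/19 = 49043/18801 - 9015/19 = -168559198/357219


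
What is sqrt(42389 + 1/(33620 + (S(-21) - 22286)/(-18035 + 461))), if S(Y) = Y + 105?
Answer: 4*sqrt(231229105094166322886)/295430041 ≈ 205.89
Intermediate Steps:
S(Y) = 105 + Y
sqrt(42389 + 1/(33620 + (S(-21) - 22286)/(-18035 + 461))) = sqrt(42389 + 1/(33620 + ((105 - 21) - 22286)/(-18035 + 461))) = sqrt(42389 + 1/(33620 + (84 - 22286)/(-17574))) = sqrt(42389 + 1/(33620 - 22202*(-1/17574))) = sqrt(42389 + 1/(33620 + 11101/8787)) = sqrt(42389 + 1/(295430041/8787)) = sqrt(42389 + 8787/295430041) = sqrt(12522984016736/295430041) = 4*sqrt(231229105094166322886)/295430041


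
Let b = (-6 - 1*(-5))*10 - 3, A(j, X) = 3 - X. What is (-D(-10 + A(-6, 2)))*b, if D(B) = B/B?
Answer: 13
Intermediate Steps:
D(B) = 1
b = -13 (b = (-6 + 5)*10 - 3 = -1*10 - 3 = -10 - 3 = -13)
(-D(-10 + A(-6, 2)))*b = -1*1*(-13) = -1*(-13) = 13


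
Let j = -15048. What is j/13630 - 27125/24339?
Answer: -52569073/23695755 ≈ -2.2185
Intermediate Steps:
j/13630 - 27125/24339 = -15048/13630 - 27125/24339 = -15048*1/13630 - 27125*1/24339 = -7524/6815 - 3875/3477 = -52569073/23695755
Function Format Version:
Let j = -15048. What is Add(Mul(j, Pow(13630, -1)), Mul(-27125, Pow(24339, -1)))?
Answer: Rational(-52569073, 23695755) ≈ -2.2185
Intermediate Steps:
Add(Mul(j, Pow(13630, -1)), Mul(-27125, Pow(24339, -1))) = Add(Mul(-15048, Pow(13630, -1)), Mul(-27125, Pow(24339, -1))) = Add(Mul(-15048, Rational(1, 13630)), Mul(-27125, Rational(1, 24339))) = Add(Rational(-7524, 6815), Rational(-3875, 3477)) = Rational(-52569073, 23695755)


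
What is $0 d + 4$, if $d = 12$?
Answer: $4$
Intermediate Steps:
$0 d + 4 = 0 \cdot 12 + 4 = 0 + 4 = 4$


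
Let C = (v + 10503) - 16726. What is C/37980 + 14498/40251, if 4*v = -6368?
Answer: 1748685/11323948 ≈ 0.15442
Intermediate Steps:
v = -1592 (v = (¼)*(-6368) = -1592)
C = -7815 (C = (-1592 + 10503) - 16726 = 8911 - 16726 = -7815)
C/37980 + 14498/40251 = -7815/37980 + 14498/40251 = -7815*1/37980 + 14498*(1/40251) = -521/2532 + 14498/40251 = 1748685/11323948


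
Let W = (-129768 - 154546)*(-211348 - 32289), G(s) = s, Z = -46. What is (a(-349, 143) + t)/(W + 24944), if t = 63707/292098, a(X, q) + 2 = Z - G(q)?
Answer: -55727011/20233463413530276 ≈ -2.7542e-9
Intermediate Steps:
a(X, q) = -48 - q (a(X, q) = -2 + (-46 - q) = -48 - q)
W = 69269410018 (W = -284314*(-243637) = 69269410018)
t = 63707/292098 (t = 63707*(1/292098) = 63707/292098 ≈ 0.21810)
(a(-349, 143) + t)/(W + 24944) = ((-48 - 1*143) + 63707/292098)/(69269410018 + 24944) = ((-48 - 143) + 63707/292098)/69269434962 = (-191 + 63707/292098)*(1/69269434962) = -55727011/292098*1/69269434962 = -55727011/20233463413530276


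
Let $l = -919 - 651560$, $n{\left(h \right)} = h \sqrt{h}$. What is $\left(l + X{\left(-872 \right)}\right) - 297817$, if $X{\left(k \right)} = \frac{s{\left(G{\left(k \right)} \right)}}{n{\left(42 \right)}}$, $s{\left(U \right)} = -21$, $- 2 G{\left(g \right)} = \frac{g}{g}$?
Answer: $-950296 - \frac{\sqrt{42}}{84} \approx -9.503 \cdot 10^{5}$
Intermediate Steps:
$G{\left(g \right)} = - \frac{1}{2}$ ($G{\left(g \right)} = - \frac{g \frac{1}{g}}{2} = \left(- \frac{1}{2}\right) 1 = - \frac{1}{2}$)
$n{\left(h \right)} = h^{\frac{3}{2}}$
$l = -652479$ ($l = -919 - 651560 = -652479$)
$X{\left(k \right)} = - \frac{\sqrt{42}}{84}$ ($X{\left(k \right)} = - \frac{21}{42^{\frac{3}{2}}} = - \frac{21}{42 \sqrt{42}} = - 21 \frac{\sqrt{42}}{1764} = - \frac{\sqrt{42}}{84}$)
$\left(l + X{\left(-872 \right)}\right) - 297817 = \left(-652479 - \frac{\sqrt{42}}{84}\right) - 297817 = -950296 - \frac{\sqrt{42}}{84}$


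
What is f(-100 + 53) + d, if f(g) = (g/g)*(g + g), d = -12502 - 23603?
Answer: -36199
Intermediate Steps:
d = -36105
f(g) = 2*g (f(g) = 1*(2*g) = 2*g)
f(-100 + 53) + d = 2*(-100 + 53) - 36105 = 2*(-47) - 36105 = -94 - 36105 = -36199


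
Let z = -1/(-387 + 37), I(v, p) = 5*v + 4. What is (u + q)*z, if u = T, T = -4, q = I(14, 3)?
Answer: ⅕ ≈ 0.20000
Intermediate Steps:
I(v, p) = 4 + 5*v
q = 74 (q = 4 + 5*14 = 4 + 70 = 74)
u = -4
z = 1/350 (z = -1/(-350) = -1*(-1/350) = 1/350 ≈ 0.0028571)
(u + q)*z = (-4 + 74)*(1/350) = 70*(1/350) = ⅕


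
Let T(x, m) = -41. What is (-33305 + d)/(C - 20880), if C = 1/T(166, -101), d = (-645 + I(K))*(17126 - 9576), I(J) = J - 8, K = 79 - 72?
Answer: 201334805/856081 ≈ 235.18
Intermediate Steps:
K = 7
I(J) = -8 + J
d = -4877300 (d = (-645 + (-8 + 7))*(17126 - 9576) = (-645 - 1)*7550 = -646*7550 = -4877300)
C = -1/41 (C = 1/(-41) = -1/41 ≈ -0.024390)
(-33305 + d)/(C - 20880) = (-33305 - 4877300)/(-1/41 - 20880) = -4910605/(-856081/41) = -4910605*(-41/856081) = 201334805/856081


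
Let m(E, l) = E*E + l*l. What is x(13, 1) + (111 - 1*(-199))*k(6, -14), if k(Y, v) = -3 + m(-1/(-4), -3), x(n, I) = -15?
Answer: 14915/8 ≈ 1864.4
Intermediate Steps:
m(E, l) = E² + l²
k(Y, v) = 97/16 (k(Y, v) = -3 + ((-1/(-4))² + (-3)²) = -3 + ((-1*(-¼))² + 9) = -3 + ((¼)² + 9) = -3 + (1/16 + 9) = -3 + 145/16 = 97/16)
x(13, 1) + (111 - 1*(-199))*k(6, -14) = -15 + (111 - 1*(-199))*(97/16) = -15 + (111 + 199)*(97/16) = -15 + 310*(97/16) = -15 + 15035/8 = 14915/8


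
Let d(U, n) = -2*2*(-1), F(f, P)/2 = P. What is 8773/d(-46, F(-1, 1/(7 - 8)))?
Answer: 8773/4 ≈ 2193.3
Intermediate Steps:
F(f, P) = 2*P
d(U, n) = 4 (d(U, n) = -4*(-1) = 4)
8773/d(-46, F(-1, 1/(7 - 8))) = 8773/4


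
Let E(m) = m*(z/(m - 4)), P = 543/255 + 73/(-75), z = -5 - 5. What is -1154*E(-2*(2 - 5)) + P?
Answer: 44141974/1275 ≈ 34621.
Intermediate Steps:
z = -10
P = 1474/1275 (P = 543*(1/255) + 73*(-1/75) = 181/85 - 73/75 = 1474/1275 ≈ 1.1561)
E(m) = -10*m/(-4 + m) (E(m) = m*(-10/(m - 4)) = m*(-10/(-4 + m)) = -10*m/(-4 + m))
-1154*E(-2*(2 - 5)) + P = -(-11540)*(-2*(2 - 5))/(-4 - 2*(2 - 5)) + 1474/1275 = -(-11540)*(-2*(-3))/(-4 - 2*(-3)) + 1474/1275 = -(-11540)*6/(-4 + 6) + 1474/1275 = -(-11540)*6/2 + 1474/1275 = -1154*(-30) + 1474/1275 = 34620 + 1474/1275 = 44141974/1275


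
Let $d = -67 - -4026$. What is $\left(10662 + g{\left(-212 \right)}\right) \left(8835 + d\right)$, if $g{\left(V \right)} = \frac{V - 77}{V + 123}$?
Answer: $\frac{12144154358}{89} \approx 1.3645 \cdot 10^{8}$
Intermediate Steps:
$g{\left(V \right)} = \frac{-77 + V}{123 + V}$
$d = 3959$ ($d = -67 + 4026 = 3959$)
$\left(10662 + g{\left(-212 \right)}\right) \left(8835 + d\right) = \left(10662 + \frac{-77 - 212}{123 - 212}\right) \left(8835 + 3959\right) = \left(10662 + \frac{1}{-89} \left(-289\right)\right) 12794 = \left(10662 - - \frac{289}{89}\right) 12794 = \left(10662 + \frac{289}{89}\right) 12794 = \frac{949207}{89} \cdot 12794 = \frac{12144154358}{89}$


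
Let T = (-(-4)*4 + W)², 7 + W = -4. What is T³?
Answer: 15625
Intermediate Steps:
W = -11 (W = -7 - 4 = -11)
T = 25 (T = (-(-4)*4 - 11)² = (-4*(-4) - 11)² = (16 - 11)² = 5² = 25)
T³ = 25³ = 15625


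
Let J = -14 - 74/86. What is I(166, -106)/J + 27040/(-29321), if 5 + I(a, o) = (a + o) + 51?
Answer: -150923678/18736119 ≈ -8.0552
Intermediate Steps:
I(a, o) = 46 + a + o (I(a, o) = -5 + ((a + o) + 51) = -5 + (51 + a + o) = 46 + a + o)
J = -639/43 (J = -14 - 74*1/86 = -14 - 37/43 = -639/43 ≈ -14.860)
I(166, -106)/J + 27040/(-29321) = (46 + 166 - 106)/(-639/43) + 27040/(-29321) = 106*(-43/639) + 27040*(-1/29321) = -4558/639 - 27040/29321 = -150923678/18736119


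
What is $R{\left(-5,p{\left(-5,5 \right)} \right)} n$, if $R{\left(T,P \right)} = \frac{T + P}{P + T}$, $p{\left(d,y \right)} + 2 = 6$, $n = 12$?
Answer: $12$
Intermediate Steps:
$p{\left(d,y \right)} = 4$ ($p{\left(d,y \right)} = -2 + 6 = 4$)
$R{\left(T,P \right)} = 1$ ($R{\left(T,P \right)} = \frac{P + T}{P + T} = 1$)
$R{\left(-5,p{\left(-5,5 \right)} \right)} n = 1 \cdot 12 = 12$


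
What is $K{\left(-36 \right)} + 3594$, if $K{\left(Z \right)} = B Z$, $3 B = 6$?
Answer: $3522$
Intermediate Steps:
$B = 2$ ($B = \frac{1}{3} \cdot 6 = 2$)
$K{\left(Z \right)} = 2 Z$
$K{\left(-36 \right)} + 3594 = 2 \left(-36\right) + 3594 = -72 + 3594 = 3522$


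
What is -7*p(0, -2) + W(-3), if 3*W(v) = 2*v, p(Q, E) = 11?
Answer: -79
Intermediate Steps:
W(v) = 2*v/3 (W(v) = (2*v)/3 = 2*v/3)
-7*p(0, -2) + W(-3) = -7*11 + (2/3)*(-3) = -77 - 2 = -79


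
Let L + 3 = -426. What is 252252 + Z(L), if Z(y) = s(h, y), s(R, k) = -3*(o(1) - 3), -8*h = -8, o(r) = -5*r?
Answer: 252276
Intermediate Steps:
L = -429 (L = -3 - 426 = -429)
h = 1 (h = -1/8*(-8) = 1)
s(R, k) = 24 (s(R, k) = -3*(-5*1 - 3) = -3*(-5 - 3) = -3*(-8) = 24)
Z(y) = 24
252252 + Z(L) = 252252 + 24 = 252276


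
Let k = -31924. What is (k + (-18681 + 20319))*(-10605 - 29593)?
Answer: 1217436628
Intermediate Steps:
(k + (-18681 + 20319))*(-10605 - 29593) = (-31924 + (-18681 + 20319))*(-10605 - 29593) = (-31924 + 1638)*(-40198) = -30286*(-40198) = 1217436628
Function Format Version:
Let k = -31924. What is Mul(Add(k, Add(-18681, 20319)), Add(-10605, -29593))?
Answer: 1217436628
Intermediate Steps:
Mul(Add(k, Add(-18681, 20319)), Add(-10605, -29593)) = Mul(Add(-31924, Add(-18681, 20319)), Add(-10605, -29593)) = Mul(Add(-31924, 1638), -40198) = Mul(-30286, -40198) = 1217436628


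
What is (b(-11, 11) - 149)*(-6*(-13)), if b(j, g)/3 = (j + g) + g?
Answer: -9048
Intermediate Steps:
b(j, g) = 3*j + 6*g (b(j, g) = 3*((j + g) + g) = 3*((g + j) + g) = 3*(j + 2*g) = 3*j + 6*g)
(b(-11, 11) - 149)*(-6*(-13)) = ((3*(-11) + 6*11) - 149)*(-6*(-13)) = ((-33 + 66) - 149)*78 = (33 - 149)*78 = -116*78 = -9048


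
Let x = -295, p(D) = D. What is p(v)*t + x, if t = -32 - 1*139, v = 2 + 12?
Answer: -2689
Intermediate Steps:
v = 14
t = -171 (t = -32 - 139 = -171)
p(v)*t + x = 14*(-171) - 295 = -2394 - 295 = -2689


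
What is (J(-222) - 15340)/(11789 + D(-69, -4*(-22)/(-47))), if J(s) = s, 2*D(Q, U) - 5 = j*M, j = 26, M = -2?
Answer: -31124/23531 ≈ -1.3227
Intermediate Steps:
D(Q, U) = -47/2 (D(Q, U) = 5/2 + (26*(-2))/2 = 5/2 + (½)*(-52) = 5/2 - 26 = -47/2)
(J(-222) - 15340)/(11789 + D(-69, -4*(-22)/(-47))) = (-222 - 15340)/(11789 - 47/2) = -15562/23531/2 = -15562*2/23531 = -31124/23531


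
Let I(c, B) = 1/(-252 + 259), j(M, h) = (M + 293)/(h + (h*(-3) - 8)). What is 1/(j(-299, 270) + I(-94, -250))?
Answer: 1918/295 ≈ 6.5017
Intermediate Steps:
j(M, h) = (293 + M)/(-8 - 2*h) (j(M, h) = (293 + M)/(h + (-3*h - 8)) = (293 + M)/(h + (-8 - 3*h)) = (293 + M)/(-8 - 2*h))
I(c, B) = ⅐ (I(c, B) = 1/7 = ⅐)
1/(j(-299, 270) + I(-94, -250)) = 1/((-293 - 1*(-299))/(2*(4 + 270)) + ⅐) = 1/((½)*(-293 + 299)/274 + ⅐) = 1/((½)*(1/274)*6 + ⅐) = 1/(3/274 + ⅐) = 1/(295/1918) = 1918/295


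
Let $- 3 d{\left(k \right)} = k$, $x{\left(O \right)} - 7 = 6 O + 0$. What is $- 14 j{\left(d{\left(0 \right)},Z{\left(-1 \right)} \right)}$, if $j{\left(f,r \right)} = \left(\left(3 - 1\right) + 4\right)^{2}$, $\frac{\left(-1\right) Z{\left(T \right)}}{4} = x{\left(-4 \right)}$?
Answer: $-504$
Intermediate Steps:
$x{\left(O \right)} = 7 + 6 O$ ($x{\left(O \right)} = 7 + \left(6 O + 0\right) = 7 + 6 O$)
$d{\left(k \right)} = - \frac{k}{3}$
$Z{\left(T \right)} = 68$ ($Z{\left(T \right)} = - 4 \left(7 + 6 \left(-4\right)\right) = - 4 \left(7 - 24\right) = \left(-4\right) \left(-17\right) = 68$)
$j{\left(f,r \right)} = 36$ ($j{\left(f,r \right)} = \left(2 + 4\right)^{2} = 6^{2} = 36$)
$- 14 j{\left(d{\left(0 \right)},Z{\left(-1 \right)} \right)} = \left(-14\right) 36 = -504$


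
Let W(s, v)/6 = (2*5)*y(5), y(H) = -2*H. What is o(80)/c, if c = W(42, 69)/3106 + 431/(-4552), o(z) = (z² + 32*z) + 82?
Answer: -63920212752/2034943 ≈ -31411.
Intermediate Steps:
o(z) = 82 + z² + 32*z
W(s, v) = -600 (W(s, v) = 6*((2*5)*(-2*5)) = 6*(10*(-10)) = 6*(-100) = -600)
c = -2034943/7069256 (c = -600/3106 + 431/(-4552) = -600*1/3106 + 431*(-1/4552) = -300/1553 - 431/4552 = -2034943/7069256 ≈ -0.28786)
o(80)/c = (82 + 80² + 32*80)/(-2034943/7069256) = (82 + 6400 + 2560)*(-7069256/2034943) = 9042*(-7069256/2034943) = -63920212752/2034943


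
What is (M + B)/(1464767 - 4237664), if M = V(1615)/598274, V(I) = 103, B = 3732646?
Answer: -744381684369/552984059926 ≈ -1.3461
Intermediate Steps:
M = 103/598274 ≈ 0.00017216
(M + B)/(1464767 - 4237664) = (103/598274 + 3732646)/(1464767 - 4237664) = (2233145053107/598274)/(-2772897) = (2233145053107/598274)*(-1/2772897) = -744381684369/552984059926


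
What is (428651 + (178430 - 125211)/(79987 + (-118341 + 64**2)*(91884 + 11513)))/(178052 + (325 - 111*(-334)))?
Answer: 5063444343121759/2545017151905378 ≈ 1.9896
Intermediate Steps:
(428651 + (178430 - 125211)/(79987 + (-118341 + 64**2)*(91884 + 11513)))/(178052 + (325 - 111*(-334))) = (428651 + 53219/(79987 + (-118341 + 4096)*103397))/(178052 + (325 + 37074)) = (428651 + 53219/(79987 - 114245*103397))/(178052 + 37399) = (428651 + 53219/(79987 - 11812590265))/215451 = (428651 + 53219/(-11812510278))*(1/215451) = (428651 + 53219*(-1/11812510278))*(1/215451) = (428651 - 53219/11812510278)*(1/215451) = (5063444343121759/11812510278)*(1/215451) = 5063444343121759/2545017151905378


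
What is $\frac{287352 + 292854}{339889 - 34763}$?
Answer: $\frac{290103}{152563} \approx 1.9015$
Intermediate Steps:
$\frac{287352 + 292854}{339889 - 34763} = \frac{580206}{305126} = 580206 \cdot \frac{1}{305126} = \frac{290103}{152563}$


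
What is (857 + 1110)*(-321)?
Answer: -631407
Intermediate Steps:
(857 + 1110)*(-321) = 1967*(-321) = -631407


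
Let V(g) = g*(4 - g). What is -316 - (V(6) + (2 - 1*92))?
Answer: -214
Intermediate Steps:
-316 - (V(6) + (2 - 1*92)) = -316 - (6*(4 - 1*6) + (2 - 1*92)) = -316 - (6*(4 - 6) + (2 - 92)) = -316 - (6*(-2) - 90) = -316 - (-12 - 90) = -316 - 1*(-102) = -316 + 102 = -214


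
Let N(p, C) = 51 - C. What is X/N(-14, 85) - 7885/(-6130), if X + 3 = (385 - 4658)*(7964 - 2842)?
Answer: 6708167113/10421 ≈ 6.4372e+5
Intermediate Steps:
X = -21886309 (X = -3 + (385 - 4658)*(7964 - 2842) = -3 - 4273*5122 = -3 - 21886306 = -21886309)
X/N(-14, 85) - 7885/(-6130) = -21886309/(51 - 1*85) - 7885/(-6130) = -21886309/(51 - 85) - 7885*(-1/6130) = -21886309/(-34) + 1577/1226 = -21886309*(-1/34) + 1577/1226 = 21886309/34 + 1577/1226 = 6708167113/10421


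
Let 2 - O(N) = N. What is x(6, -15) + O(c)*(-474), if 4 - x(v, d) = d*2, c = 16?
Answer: 6670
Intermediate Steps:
x(v, d) = 4 - 2*d (x(v, d) = 4 - d*2 = 4 - 2*d)
O(N) = 2 - N
x(6, -15) + O(c)*(-474) = (4 - 2*(-15)) + (2 - 1*16)*(-474) = (4 + 30) + (2 - 16)*(-474) = 34 - 14*(-474) = 34 + 6636 = 6670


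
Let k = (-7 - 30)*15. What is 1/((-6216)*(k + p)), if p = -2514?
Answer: 1/19076904 ≈ 5.2419e-8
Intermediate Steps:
k = -555 (k = -37*15 = -555)
1/((-6216)*(k + p)) = 1/((-6216)*(-555 - 2514)) = -1/6216/(-3069) = -1/6216*(-1/3069) = 1/19076904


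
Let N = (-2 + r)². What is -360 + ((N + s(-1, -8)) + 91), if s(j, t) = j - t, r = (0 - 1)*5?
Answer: -213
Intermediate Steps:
r = -5 (r = -1*5 = -5)
N = 49 (N = (-2 - 5)² = (-7)² = 49)
-360 + ((N + s(-1, -8)) + 91) = -360 + ((49 + (-1 - 1*(-8))) + 91) = -360 + ((49 + (-1 + 8)) + 91) = -360 + ((49 + 7) + 91) = -360 + (56 + 91) = -360 + 147 = -213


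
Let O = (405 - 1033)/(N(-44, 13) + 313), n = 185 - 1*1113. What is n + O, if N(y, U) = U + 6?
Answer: -77181/83 ≈ -929.89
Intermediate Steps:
N(y, U) = 6 + U
n = -928 (n = 185 - 1113 = -928)
O = -157/83 (O = (405 - 1033)/((6 + 13) + 313) = -628/(19 + 313) = -628/332 = -628*1/332 = -157/83 ≈ -1.8916)
n + O = -928 - 157/83 = -77181/83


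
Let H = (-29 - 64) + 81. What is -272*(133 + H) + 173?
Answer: -32739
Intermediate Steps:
H = -12 (H = -93 + 81 = -12)
-272*(133 + H) + 173 = -272*(133 - 12) + 173 = -272*121 + 173 = -32912 + 173 = -32739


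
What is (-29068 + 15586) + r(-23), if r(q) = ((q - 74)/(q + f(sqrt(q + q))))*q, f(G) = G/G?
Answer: -298835/22 ≈ -13583.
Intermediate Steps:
f(G) = 1
r(q) = q*(-74 + q)/(1 + q) (r(q) = ((q - 74)/(q + 1))*q = ((-74 + q)/(1 + q))*q = q*(-74 + q)/(1 + q))
(-29068 + 15586) + r(-23) = (-29068 + 15586) - 23*(-74 - 23)/(1 - 23) = -13482 - 23*(-97)/(-22) = -13482 - 23*(-1/22)*(-97) = -13482 - 2231/22 = -298835/22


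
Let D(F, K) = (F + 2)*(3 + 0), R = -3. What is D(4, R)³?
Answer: 5832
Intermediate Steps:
D(F, K) = 6 + 3*F (D(F, K) = (2 + F)*3 = 6 + 3*F)
D(4, R)³ = (6 + 3*4)³ = (6 + 12)³ = 18³ = 5832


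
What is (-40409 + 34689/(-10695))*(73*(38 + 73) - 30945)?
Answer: 106156093536/115 ≈ 9.2310e+8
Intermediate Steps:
(-40409 + 34689/(-10695))*(73*(38 + 73) - 30945) = (-40409 + 34689*(-1/10695))*(73*111 - 30945) = (-40409 - 373/115)*(8103 - 30945) = -4647408/115*(-22842) = 106156093536/115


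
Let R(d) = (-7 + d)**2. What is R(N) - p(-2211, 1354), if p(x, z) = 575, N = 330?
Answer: 103754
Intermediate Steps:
R(N) - p(-2211, 1354) = (-7 + 330)**2 - 1*575 = 323**2 - 575 = 104329 - 575 = 103754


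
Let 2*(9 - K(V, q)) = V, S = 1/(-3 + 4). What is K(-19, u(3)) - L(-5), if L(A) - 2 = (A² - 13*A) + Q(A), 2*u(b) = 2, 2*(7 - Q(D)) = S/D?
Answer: -403/5 ≈ -80.600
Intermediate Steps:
S = 1 (S = 1/1 = 1)
Q(D) = 7 - 1/(2*D)
u(b) = 1 (u(b) = (½)*2 = 1)
K(V, q) = 9 - V/2
L(A) = 9 + A² - 13*A - 1/(2*A) (L(A) = 2 + ((A² - 13*A) + (7 - 1/(2*A))) = 2 + (7 + A² - 13*A - 1/(2*A)) = 9 + A² - 13*A - 1/(2*A))
K(-19, u(3)) - L(-5) = (9 - ½*(-19)) - (9 + (-5)² - 13*(-5) - ½/(-5)) = (9 + 19/2) - (9 + 25 + 65 - ½*(-⅕)) = 37/2 - (9 + 25 + 65 + ⅒) = 37/2 - 1*991/10 = 37/2 - 991/10 = -403/5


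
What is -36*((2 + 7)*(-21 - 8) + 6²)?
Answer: 8100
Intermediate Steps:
-36*((2 + 7)*(-21 - 8) + 6²) = -36*(9*(-29) + 36) = -36*(-261 + 36) = -36*(-225) = 8100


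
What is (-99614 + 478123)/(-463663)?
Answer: -378509/463663 ≈ -0.81635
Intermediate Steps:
(-99614 + 478123)/(-463663) = 378509*(-1/463663) = -378509/463663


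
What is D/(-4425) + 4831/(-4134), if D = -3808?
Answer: -1878301/6097650 ≈ -0.30804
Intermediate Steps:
D/(-4425) + 4831/(-4134) = -3808/(-4425) + 4831/(-4134) = -3808*(-1/4425) + 4831*(-1/4134) = 3808/4425 - 4831/4134 = -1878301/6097650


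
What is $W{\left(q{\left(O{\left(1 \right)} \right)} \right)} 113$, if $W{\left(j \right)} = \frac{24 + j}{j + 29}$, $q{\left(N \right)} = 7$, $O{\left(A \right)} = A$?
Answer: $\frac{3503}{36} \approx 97.306$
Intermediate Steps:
$W{\left(j \right)} = \frac{24 + j}{29 + j}$
$W{\left(q{\left(O{\left(1 \right)} \right)} \right)} 113 = \frac{24 + 7}{29 + 7} \cdot 113 = \frac{1}{36} \cdot 31 \cdot 113 = \frac{31}{36} \cdot 113 = \frac{3503}{36}$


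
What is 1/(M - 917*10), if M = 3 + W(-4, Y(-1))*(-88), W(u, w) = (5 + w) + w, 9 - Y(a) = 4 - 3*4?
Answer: -1/12599 ≈ -7.9371e-5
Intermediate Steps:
Y(a) = 17 (Y(a) = 9 - (4 - 3*4) = 9 - (4 - 12) = 9 - 1*(-8) = 9 + 8 = 17)
W(u, w) = 5 + 2*w
M = -3429 (M = 3 + (5 + 2*17)*(-88) = 3 + (5 + 34)*(-88) = 3 + 39*(-88) = 3 - 3432 = -3429)
1/(M - 917*10) = 1/(-3429 - 917*10) = 1/(-3429 - 1*9170) = 1/(-3429 - 9170) = 1/(-12599) = -1/12599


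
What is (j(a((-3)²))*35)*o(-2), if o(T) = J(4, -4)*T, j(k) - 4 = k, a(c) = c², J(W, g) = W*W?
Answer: -95200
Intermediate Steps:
J(W, g) = W²
j(k) = 4 + k
o(T) = 16*T (o(T) = 4²*T = 16*T)
(j(a((-3)²))*35)*o(-2) = ((4 + ((-3)²)²)*35)*(16*(-2)) = ((4 + 9²)*35)*(-32) = ((4 + 81)*35)*(-32) = (85*35)*(-32) = 2975*(-32) = -95200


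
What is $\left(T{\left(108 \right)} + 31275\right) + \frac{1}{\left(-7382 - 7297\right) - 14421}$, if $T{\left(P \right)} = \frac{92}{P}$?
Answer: $\frac{8191145591}{261900} \approx 31276.0$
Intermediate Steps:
$\left(T{\left(108 \right)} + 31275\right) + \frac{1}{\left(-7382 - 7297\right) - 14421} = \left(\frac{92}{108} + 31275\right) + \frac{1}{\left(-7382 - 7297\right) - 14421} = \left(92 \cdot \frac{1}{108} + 31275\right) + \frac{1}{\left(-7382 - 7297\right) - 14421} = \left(\frac{23}{27} + 31275\right) + \frac{1}{-14679 - 14421} = \frac{844448}{27} + \frac{1}{-29100} = \frac{844448}{27} - \frac{1}{29100} = \frac{8191145591}{261900}$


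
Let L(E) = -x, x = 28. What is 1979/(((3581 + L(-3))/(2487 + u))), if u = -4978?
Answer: -4929689/3553 ≈ -1387.5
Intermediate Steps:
L(E) = -28 (L(E) = -1*28 = -28)
1979/(((3581 + L(-3))/(2487 + u))) = 1979/(((3581 - 28)/(2487 - 4978))) = 1979/((3553/(-2491))) = 1979/((3553*(-1/2491))) = 1979/(-3553/2491) = 1979*(-2491/3553) = -4929689/3553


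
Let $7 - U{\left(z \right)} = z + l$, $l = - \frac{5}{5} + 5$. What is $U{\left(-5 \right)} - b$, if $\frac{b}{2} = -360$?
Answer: $728$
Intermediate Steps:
$l = 4$ ($l = \left(-5\right) \frac{1}{5} + 5 = -1 + 5 = 4$)
$b = -720$ ($b = 2 \left(-360\right) = -720$)
$U{\left(z \right)} = 3 - z$ ($U{\left(z \right)} = 7 - \left(z + 4\right) = 7 - \left(4 + z\right) = 3 - z$)
$U{\left(-5 \right)} - b = \left(3 - -5\right) - -720 = \left(3 + 5\right) + 720 = 8 + 720 = 728$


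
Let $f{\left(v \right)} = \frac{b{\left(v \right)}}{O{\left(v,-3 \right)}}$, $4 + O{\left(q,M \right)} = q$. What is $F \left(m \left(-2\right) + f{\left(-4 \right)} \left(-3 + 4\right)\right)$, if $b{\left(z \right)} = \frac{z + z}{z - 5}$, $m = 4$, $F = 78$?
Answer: $- \frac{1898}{3} \approx -632.67$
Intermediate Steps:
$b{\left(z \right)} = \frac{2 z}{-5 + z}$
$O{\left(q,M \right)} = -4 + q$
$f{\left(v \right)} = \frac{2 v}{\left(-5 + v\right) \left(-4 + v\right)}$ ($f{\left(v \right)} = \frac{2 v \frac{1}{-5 + v}}{-4 + v} = \frac{2 v}{\left(-5 + v\right) \left(-4 + v\right)}$)
$F \left(m \left(-2\right) + f{\left(-4 \right)} \left(-3 + 4\right)\right) = 78 \left(4 \left(-2\right) + 2 \left(-4\right) \frac{1}{-5 - 4} \frac{1}{-4 - 4} \left(-3 + 4\right)\right) = 78 \left(-8 + 2 \left(-4\right) \frac{1}{-9} \frac{1}{-8} \cdot 1\right) = 78 \left(-8 + 2 \left(-4\right) \left(- \frac{1}{9}\right) \left(- \frac{1}{8}\right) 1\right) = 78 \left(-8 - \frac{1}{9}\right) = 78 \left(- \frac{73}{9}\right) = - \frac{1898}{3}$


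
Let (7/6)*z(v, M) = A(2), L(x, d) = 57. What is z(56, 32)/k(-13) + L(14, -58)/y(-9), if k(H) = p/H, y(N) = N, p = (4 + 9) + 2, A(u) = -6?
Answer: -197/105 ≈ -1.8762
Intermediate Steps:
p = 15 (p = 13 + 2 = 15)
z(v, M) = -36/7 (z(v, M) = (6/7)*(-6) = -36/7)
k(H) = 15/H
z(56, 32)/k(-13) + L(14, -58)/y(-9) = -36/(7*(15/(-13))) + 57/(-9) = -36/(7*(15*(-1/13))) + 57*(-1/9) = -36/(7*(-15/13)) - 19/3 = -36/7*(-13/15) - 19/3 = 156/35 - 19/3 = -197/105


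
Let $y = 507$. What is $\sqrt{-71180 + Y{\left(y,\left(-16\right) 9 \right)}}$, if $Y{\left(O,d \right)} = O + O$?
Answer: $i \sqrt{70166} \approx 264.89 i$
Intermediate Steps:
$Y{\left(O,d \right)} = 2 O$
$\sqrt{-71180 + Y{\left(y,\left(-16\right) 9 \right)}} = \sqrt{-71180 + 2 \cdot 507} = \sqrt{-71180 + 1014} = \sqrt{-70166} = i \sqrt{70166}$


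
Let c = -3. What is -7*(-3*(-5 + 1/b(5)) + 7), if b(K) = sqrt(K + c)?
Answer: -154 + 21*sqrt(2)/2 ≈ -139.15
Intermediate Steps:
b(K) = sqrt(-3 + K) (b(K) = sqrt(K - 3) = sqrt(-3 + K))
-7*(-3*(-5 + 1/b(5)) + 7) = -7*(-3*(-5 + 1/(sqrt(-3 + 5))) + 7) = -7*(-3*(-5 + 1/(sqrt(2))) + 7) = -7*(-3*(-5 + sqrt(2)/2) + 7) = -7*((15 - 3*sqrt(2)/2) + 7) = -7*(22 - 3*sqrt(2)/2) = -154 + 21*sqrt(2)/2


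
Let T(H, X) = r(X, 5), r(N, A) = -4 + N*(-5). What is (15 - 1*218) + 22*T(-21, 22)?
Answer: -2711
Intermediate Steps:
r(N, A) = -4 - 5*N
T(H, X) = -4 - 5*X
(15 - 1*218) + 22*T(-21, 22) = (15 - 1*218) + 22*(-4 - 5*22) = (15 - 218) + 22*(-4 - 110) = -203 + 22*(-114) = -203 - 2508 = -2711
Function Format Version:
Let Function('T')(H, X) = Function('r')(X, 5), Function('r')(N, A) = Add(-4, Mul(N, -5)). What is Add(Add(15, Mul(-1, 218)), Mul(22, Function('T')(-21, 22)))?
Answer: -2711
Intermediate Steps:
Function('r')(N, A) = Add(-4, Mul(-5, N))
Function('T')(H, X) = Add(-4, Mul(-5, X))
Add(Add(15, Mul(-1, 218)), Mul(22, Function('T')(-21, 22))) = Add(Add(15, Mul(-1, 218)), Mul(22, Add(-4, Mul(-5, 22)))) = Add(Add(15, -218), Mul(22, Add(-4, -110))) = Add(-203, Mul(22, -114)) = Add(-203, -2508) = -2711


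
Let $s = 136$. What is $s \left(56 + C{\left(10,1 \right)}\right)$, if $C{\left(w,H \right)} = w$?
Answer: $8976$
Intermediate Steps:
$s \left(56 + C{\left(10,1 \right)}\right) = 136 \left(56 + 10\right) = 136 \cdot 66 = 8976$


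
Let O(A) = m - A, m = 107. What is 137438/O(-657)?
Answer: 68719/382 ≈ 179.89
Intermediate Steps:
O(A) = 107 - A
137438/O(-657) = 137438/(107 - 1*(-657)) = 137438/(107 + 657) = 137438/764 = 137438*(1/764) = 68719/382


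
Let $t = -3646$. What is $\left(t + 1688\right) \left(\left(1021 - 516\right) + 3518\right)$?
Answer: $-7877034$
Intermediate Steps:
$\left(t + 1688\right) \left(\left(1021 - 516\right) + 3518\right) = \left(-3646 + 1688\right) \left(\left(1021 - 516\right) + 3518\right) = - 1958 \left(\left(1021 - 516\right) + 3518\right) = - 1958 \left(505 + 3518\right) = \left(-1958\right) 4023 = -7877034$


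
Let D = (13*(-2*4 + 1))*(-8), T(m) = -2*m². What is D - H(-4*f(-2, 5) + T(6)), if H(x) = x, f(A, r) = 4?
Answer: 816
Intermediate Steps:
D = 728 (D = (13*(-8 + 1))*(-8) = (13*(-7))*(-8) = -91*(-8) = 728)
D - H(-4*f(-2, 5) + T(6)) = 728 - (-4*4 - 2*6²) = 728 - (-16 - 2*36) = 728 - (-16 - 72) = 728 - 1*(-88) = 728 + 88 = 816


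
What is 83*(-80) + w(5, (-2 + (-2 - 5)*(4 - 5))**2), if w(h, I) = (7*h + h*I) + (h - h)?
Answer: -6480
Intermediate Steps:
w(h, I) = 7*h + I*h (w(h, I) = (7*h + I*h) + 0 = 7*h + I*h)
83*(-80) + w(5, (-2 + (-2 - 5)*(4 - 5))**2) = 83*(-80) + 5*(7 + (-2 + (-2 - 5)*(4 - 5))**2) = -6640 + 5*(7 + (-2 - 7*(-1))**2) = -6640 + 5*(7 + (-2 + 7)**2) = -6640 + 5*(7 + 5**2) = -6640 + 5*(7 + 25) = -6640 + 5*32 = -6640 + 160 = -6480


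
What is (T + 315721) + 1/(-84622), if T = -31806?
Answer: 24025455129/84622 ≈ 2.8392e+5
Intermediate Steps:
(T + 315721) + 1/(-84622) = (-31806 + 315721) + 1/(-84622) = 283915 - 1/84622 = 24025455129/84622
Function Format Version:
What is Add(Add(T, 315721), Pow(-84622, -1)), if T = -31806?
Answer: Rational(24025455129, 84622) ≈ 2.8392e+5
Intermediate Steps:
Add(Add(T, 315721), Pow(-84622, -1)) = Add(Add(-31806, 315721), Pow(-84622, -1)) = Add(283915, Rational(-1, 84622)) = Rational(24025455129, 84622)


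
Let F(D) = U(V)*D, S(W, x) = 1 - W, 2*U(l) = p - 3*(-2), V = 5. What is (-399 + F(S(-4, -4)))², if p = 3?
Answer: 567009/4 ≈ 1.4175e+5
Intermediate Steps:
U(l) = 9/2 (U(l) = (3 - 3*(-2))/2 = (3 + 6)/2 = (½)*9 = 9/2)
F(D) = 9*D/2
(-399 + F(S(-4, -4)))² = (-399 + 9*(1 - 1*(-4))/2)² = (-399 + 9*(1 + 4)/2)² = (-399 + (9/2)*5)² = (-399 + 45/2)² = (-753/2)² = 567009/4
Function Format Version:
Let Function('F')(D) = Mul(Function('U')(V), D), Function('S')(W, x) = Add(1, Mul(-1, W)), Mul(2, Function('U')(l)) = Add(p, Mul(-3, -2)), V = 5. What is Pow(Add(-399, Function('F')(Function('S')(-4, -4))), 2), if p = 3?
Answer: Rational(567009, 4) ≈ 1.4175e+5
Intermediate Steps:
Function('U')(l) = Rational(9, 2) (Function('U')(l) = Mul(Rational(1, 2), Add(3, Mul(-3, -2))) = Mul(Rational(1, 2), Add(3, 6)) = Mul(Rational(1, 2), 9) = Rational(9, 2))
Function('F')(D) = Mul(Rational(9, 2), D)
Pow(Add(-399, Function('F')(Function('S')(-4, -4))), 2) = Pow(Add(-399, Mul(Rational(9, 2), Add(1, Mul(-1, -4)))), 2) = Pow(Add(-399, Mul(Rational(9, 2), Add(1, 4))), 2) = Pow(Add(-399, Mul(Rational(9, 2), 5)), 2) = Pow(Add(-399, Rational(45, 2)), 2) = Pow(Rational(-753, 2), 2) = Rational(567009, 4)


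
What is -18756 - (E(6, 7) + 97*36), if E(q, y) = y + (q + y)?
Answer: -22268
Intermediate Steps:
E(q, y) = q + 2*y
-18756 - (E(6, 7) + 97*36) = -18756 - ((6 + 2*7) + 97*36) = -18756 - ((6 + 14) + 3492) = -18756 - (20 + 3492) = -18756 - 1*3512 = -18756 - 3512 = -22268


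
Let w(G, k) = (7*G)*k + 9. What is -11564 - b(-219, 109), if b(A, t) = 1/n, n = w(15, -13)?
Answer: -15680783/1356 ≈ -11564.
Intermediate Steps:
w(G, k) = 9 + 7*G*k (w(G, k) = 7*G*k + 9 = 9 + 7*G*k)
n = -1356 (n = 9 + 7*15*(-13) = 9 - 1365 = -1356)
b(A, t) = -1/1356 (b(A, t) = 1/(-1356) = -1/1356)
-11564 - b(-219, 109) = -11564 - 1*(-1/1356) = -11564 + 1/1356 = -15680783/1356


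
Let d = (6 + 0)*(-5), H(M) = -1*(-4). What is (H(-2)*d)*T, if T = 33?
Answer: -3960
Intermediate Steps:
H(M) = 4
d = -30 (d = 6*(-5) = -30)
(H(-2)*d)*T = (4*(-30))*33 = -120*33 = -3960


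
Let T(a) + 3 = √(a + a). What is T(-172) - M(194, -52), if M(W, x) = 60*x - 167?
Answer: 3284 + 2*I*√86 ≈ 3284.0 + 18.547*I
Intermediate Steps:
T(a) = -3 + √2*√a (T(a) = -3 + √(a + a) = -3 + √(2*a) = -3 + √2*√a)
M(W, x) = -167 + 60*x
T(-172) - M(194, -52) = (-3 + √2*√(-172)) - (-167 + 60*(-52)) = (-3 + √2*(2*I*√43)) - (-167 - 3120) = (-3 + 2*I*√86) - 1*(-3287) = (-3 + 2*I*√86) + 3287 = 3284 + 2*I*√86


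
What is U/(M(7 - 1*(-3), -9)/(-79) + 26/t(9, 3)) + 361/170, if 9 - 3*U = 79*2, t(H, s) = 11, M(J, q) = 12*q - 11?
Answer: -18369641/1715130 ≈ -10.710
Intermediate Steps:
M(J, q) = -11 + 12*q
U = -149/3 (U = 3 - 79*2/3 = 3 - 1/3*158 = 3 - 158/3 = -149/3 ≈ -49.667)
U/(M(7 - 1*(-3), -9)/(-79) + 26/t(9, 3)) + 361/170 = -149/(3*((-11 + 12*(-9))/(-79) + 26/11)) + 361/170 = -149/(3*((-11 - 108)*(-1/79) + 26*(1/11))) + 361*(1/170) = -149/(3*(-119*(-1/79) + 26/11)) + 361/170 = -149/(3*(119/79 + 26/11)) + 361/170 = -149/(3*3363/869) + 361/170 = -149/3*869/3363 + 361/170 = -129481/10089 + 361/170 = -18369641/1715130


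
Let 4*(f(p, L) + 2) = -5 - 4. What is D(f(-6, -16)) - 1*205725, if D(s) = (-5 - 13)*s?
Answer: -411297/2 ≈ -2.0565e+5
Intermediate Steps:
f(p, L) = -17/4 (f(p, L) = -2 + (-5 - 4)/4 = -2 + (¼)*(-9) = -2 - 9/4 = -17/4)
D(s) = -18*s
D(f(-6, -16)) - 1*205725 = -18*(-17/4) - 1*205725 = 153/2 - 205725 = -411297/2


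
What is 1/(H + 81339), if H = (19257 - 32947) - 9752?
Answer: 1/57897 ≈ 1.7272e-5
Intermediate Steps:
H = -23442 (H = -13690 - 9752 = -23442)
1/(H + 81339) = 1/(-23442 + 81339) = 1/57897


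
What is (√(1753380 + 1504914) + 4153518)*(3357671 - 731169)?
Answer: 10909223334036 + 2626502*√3258294 ≈ 1.0914e+13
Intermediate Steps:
(√(1753380 + 1504914) + 4153518)*(3357671 - 731169) = (√3258294 + 4153518)*2626502 = (4153518 + √3258294)*2626502 = 10909223334036 + 2626502*√3258294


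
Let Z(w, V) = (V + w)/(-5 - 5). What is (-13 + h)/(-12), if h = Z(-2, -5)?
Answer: 41/40 ≈ 1.0250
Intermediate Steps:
Z(w, V) = -V/10 - w/10 (Z(w, V) = (V + w)/(-10) = (V + w)*(-⅒) = -V/10 - w/10)
h = 7/10 (h = -⅒*(-5) - ⅒*(-2) = ½ + ⅕ = 7/10 ≈ 0.70000)
(-13 + h)/(-12) = (-13 + 7/10)/(-12) = -1/12*(-123/10) = 41/40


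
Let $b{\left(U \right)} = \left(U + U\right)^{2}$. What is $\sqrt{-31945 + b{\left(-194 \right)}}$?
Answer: $\sqrt{118599} \approx 344.38$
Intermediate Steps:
$b{\left(U \right)} = 4 U^{2}$ ($b{\left(U \right)} = \left(2 U\right)^{2} = 4 U^{2}$)
$\sqrt{-31945 + b{\left(-194 \right)}} = \sqrt{-31945 + 4 \left(-194\right)^{2}} = \sqrt{-31945 + 4 \cdot 37636} = \sqrt{-31945 + 150544} = \sqrt{118599}$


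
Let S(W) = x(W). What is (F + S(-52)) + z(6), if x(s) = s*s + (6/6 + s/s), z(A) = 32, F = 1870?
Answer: 4608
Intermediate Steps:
x(s) = 2 + s² (x(s) = s² + (6*(⅙) + 1) = s² + (1 + 1) = s² + 2 = 2 + s²)
S(W) = 2 + W²
(F + S(-52)) + z(6) = (1870 + (2 + (-52)²)) + 32 = (1870 + (2 + 2704)) + 32 = (1870 + 2706) + 32 = 4576 + 32 = 4608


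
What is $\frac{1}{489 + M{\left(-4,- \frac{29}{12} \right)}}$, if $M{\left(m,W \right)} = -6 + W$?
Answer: $\frac{12}{5767} \approx 0.0020808$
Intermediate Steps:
$\frac{1}{489 + M{\left(-4,- \frac{29}{12} \right)}} = \frac{1}{489 - \left(6 + \frac{29}{12}\right)} = \frac{1}{489 - \frac{101}{12}} = \frac{1}{\frac{5767}{12}} = \frac{12}{5767}$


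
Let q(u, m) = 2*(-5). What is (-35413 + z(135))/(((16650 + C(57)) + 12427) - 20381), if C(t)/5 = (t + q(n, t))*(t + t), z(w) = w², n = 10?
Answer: -8594/17743 ≈ -0.48436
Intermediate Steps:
q(u, m) = -10
C(t) = 10*t*(-10 + t) (C(t) = 5*((t - 10)*(t + t)) = 5*((-10 + t)*(2*t)) = 5*(2*t*(-10 + t)) = 10*t*(-10 + t))
(-35413 + z(135))/(((16650 + C(57)) + 12427) - 20381) = (-35413 + 135²)/(((16650 + 10*57*(-10 + 57)) + 12427) - 20381) = (-35413 + 18225)/(((16650 + 10*57*47) + 12427) - 20381) = -17188/(((16650 + 26790) + 12427) - 20381) = -17188/((43440 + 12427) - 20381) = -17188/(55867 - 20381) = -17188/35486 = -17188*1/35486 = -8594/17743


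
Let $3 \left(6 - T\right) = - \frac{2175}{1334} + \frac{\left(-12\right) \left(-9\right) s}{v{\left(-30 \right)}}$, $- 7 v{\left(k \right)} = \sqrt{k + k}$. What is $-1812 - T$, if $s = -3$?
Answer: $- \frac{83653}{46} - \frac{126 i \sqrt{15}}{5} \approx -1818.5 - 97.599 i$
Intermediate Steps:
$v{\left(k \right)} = - \frac{\sqrt{2} \sqrt{k}}{7}$ ($v{\left(k \right)} = - \frac{\sqrt{k + k}}{7} = - \frac{\sqrt{2 k}}{7} = - \frac{\sqrt{2} \sqrt{k}}{7}$)
$T = \frac{301}{46} + \frac{126 i \sqrt{15}}{5}$ ($T = 6 - \frac{- \frac{2175}{1334} + \frac{\left(-12\right) \left(-9\right) \left(-3\right)}{\left(- \frac{1}{7}\right) \sqrt{2} \sqrt{-30}}}{3} = 6 - \frac{\left(-2175\right) \frac{1}{1334} + \frac{108 \left(-3\right)}{\left(- \frac{1}{7}\right) \sqrt{2} i \sqrt{30}}}{3} = 6 - \frac{- \frac{75}{46} - \frac{324}{\left(- \frac{2}{7}\right) i \sqrt{15}}}{3} = 6 - \frac{- \frac{75}{46} - 324 \frac{7 i \sqrt{15}}{30}}{3} = 6 - \frac{- \frac{75}{46} - \frac{378 i \sqrt{15}}{5}}{3} = 6 + \left(\frac{25}{46} + \frac{126 i \sqrt{15}}{5}\right) = \frac{301}{46} + \frac{126 i \sqrt{15}}{5} \approx 6.5435 + 97.599 i$)
$-1812 - T = -1812 - \left(\frac{301}{46} + \frac{126 i \sqrt{15}}{5}\right) = - \frac{83653}{46} - \frac{126 i \sqrt{15}}{5}$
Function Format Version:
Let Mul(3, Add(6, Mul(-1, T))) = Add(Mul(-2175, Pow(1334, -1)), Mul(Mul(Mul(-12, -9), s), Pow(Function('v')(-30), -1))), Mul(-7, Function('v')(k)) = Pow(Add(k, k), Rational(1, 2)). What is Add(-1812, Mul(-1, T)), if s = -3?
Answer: Add(Rational(-83653, 46), Mul(Rational(-126, 5), I, Pow(15, Rational(1, 2)))) ≈ Add(-1818.5, Mul(-97.599, I))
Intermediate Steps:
Function('v')(k) = Mul(Rational(-1, 7), Pow(2, Rational(1, 2)), Pow(k, Rational(1, 2))) (Function('v')(k) = Mul(Rational(-1, 7), Pow(Add(k, k), Rational(1, 2))) = Mul(Rational(-1, 7), Pow(Mul(2, k), Rational(1, 2))) = Mul(Rational(-1, 7), Mul(Pow(2, Rational(1, 2)), Pow(k, Rational(1, 2)))) = Mul(Rational(-1, 7), Pow(2, Rational(1, 2)), Pow(k, Rational(1, 2))))
T = Add(Rational(301, 46), Mul(Rational(126, 5), I, Pow(15, Rational(1, 2)))) (T = Add(6, Mul(Rational(-1, 3), Add(Mul(-2175, Pow(1334, -1)), Mul(Mul(Mul(-12, -9), -3), Pow(Mul(Rational(-1, 7), Pow(2, Rational(1, 2)), Pow(-30, Rational(1, 2))), -1))))) = Add(6, Mul(Rational(-1, 3), Add(Mul(-2175, Rational(1, 1334)), Mul(Mul(108, -3), Pow(Mul(Rational(-1, 7), Pow(2, Rational(1, 2)), Mul(I, Pow(30, Rational(1, 2)))), -1))))) = Add(6, Mul(Rational(-1, 3), Add(Rational(-75, 46), Mul(-324, Pow(Mul(Rational(-2, 7), I, Pow(15, Rational(1, 2))), -1))))) = Add(6, Mul(Rational(-1, 3), Add(Rational(-75, 46), Mul(-324, Mul(Rational(7, 30), I, Pow(15, Rational(1, 2))))))) = Add(6, Mul(Rational(-1, 3), Add(Rational(-75, 46), Mul(Rational(-378, 5), I, Pow(15, Rational(1, 2)))))) = Add(6, Add(Rational(25, 46), Mul(Rational(126, 5), I, Pow(15, Rational(1, 2))))) = Add(Rational(301, 46), Mul(Rational(126, 5), I, Pow(15, Rational(1, 2)))) ≈ Add(6.5435, Mul(97.599, I)))
Add(-1812, Mul(-1, T)) = Add(-1812, Mul(-1, Add(Rational(301, 46), Mul(Rational(126, 5), I, Pow(15, Rational(1, 2)))))) = Add(-1812, Add(Rational(-301, 46), Mul(Rational(-126, 5), I, Pow(15, Rational(1, 2))))) = Add(Rational(-83653, 46), Mul(Rational(-126, 5), I, Pow(15, Rational(1, 2))))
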